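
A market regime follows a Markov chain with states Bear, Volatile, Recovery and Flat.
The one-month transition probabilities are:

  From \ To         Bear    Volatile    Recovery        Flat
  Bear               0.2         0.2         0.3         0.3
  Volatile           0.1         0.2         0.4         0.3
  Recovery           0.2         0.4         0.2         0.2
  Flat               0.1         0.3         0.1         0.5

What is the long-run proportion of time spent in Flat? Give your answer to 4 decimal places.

0.3456

Let the stationary distribution be π with π = πP and π_1 + π_2 + π_3 + π_4 = 1.
π_1 = 0.2·π_1 + 0.1·π_2 + 0.2·π_3 + 0.1·π_4
π_2 = 0.2·π_1 + 0.2·π_2 + 0.4·π_3 + 0.3·π_4
π_3 = 0.3·π_1 + 0.4·π_2 + 0.2·π_3 + 0.1·π_4
Solving with the normalization constraint gives π = (0.1373, 0.2817, 0.2355, 0.3456).
So the stationary probability of Flat is 0.3456.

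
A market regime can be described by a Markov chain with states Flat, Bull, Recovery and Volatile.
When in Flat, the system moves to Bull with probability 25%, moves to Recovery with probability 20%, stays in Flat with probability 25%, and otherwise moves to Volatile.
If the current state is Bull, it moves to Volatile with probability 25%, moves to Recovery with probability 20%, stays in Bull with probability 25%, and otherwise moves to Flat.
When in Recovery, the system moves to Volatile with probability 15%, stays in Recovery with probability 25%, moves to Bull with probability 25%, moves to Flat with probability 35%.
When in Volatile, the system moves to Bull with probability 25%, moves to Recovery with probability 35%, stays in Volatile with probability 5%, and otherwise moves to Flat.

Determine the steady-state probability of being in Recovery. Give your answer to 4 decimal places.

0.2423

Let the stationary distribution be π with π = πP and π_1 + π_2 + π_3 + π_4 = 1.
π_1 = 0.25·π_1 + 0.3·π_2 + 0.35·π_3 + 0.35·π_4
π_2 = 0.25·π_1 + 0.25·π_2 + 0.25·π_3 + 0.25·π_4
π_3 = 0.2·π_1 + 0.2·π_2 + 0.25·π_3 + 0.35·π_4
Solving with the normalization constraint gives π = (0.3068, 0.2500, 0.2423, 0.2009).
So the stationary probability of Recovery is 0.2423.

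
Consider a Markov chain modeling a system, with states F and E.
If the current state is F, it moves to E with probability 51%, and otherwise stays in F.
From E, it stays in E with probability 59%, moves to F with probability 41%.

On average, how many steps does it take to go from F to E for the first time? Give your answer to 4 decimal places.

1.9608

Let t(s) be the expected number of steps to first reach E from state s, with t(E) = 0. Conditioning on the first step:
t(F) = 1 + 0.49·t(F)
Solving: t(F) = 1.9608.
Expected steps from F to E: 1.9608.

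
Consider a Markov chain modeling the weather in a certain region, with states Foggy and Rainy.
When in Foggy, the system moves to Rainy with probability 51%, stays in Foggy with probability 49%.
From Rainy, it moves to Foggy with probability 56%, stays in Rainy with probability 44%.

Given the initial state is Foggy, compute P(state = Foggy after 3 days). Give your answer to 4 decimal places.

Propagate the distribution vector 3 days from Foggy.
After 0 days: (1.0000, 0.0000)
After 1 day: (0.4900, 0.5100)
After 2 days: (0.5257, 0.4743)
After 3 days: (0.5232, 0.4768)
P(in Foggy after 3 days) = 0.5232

0.5232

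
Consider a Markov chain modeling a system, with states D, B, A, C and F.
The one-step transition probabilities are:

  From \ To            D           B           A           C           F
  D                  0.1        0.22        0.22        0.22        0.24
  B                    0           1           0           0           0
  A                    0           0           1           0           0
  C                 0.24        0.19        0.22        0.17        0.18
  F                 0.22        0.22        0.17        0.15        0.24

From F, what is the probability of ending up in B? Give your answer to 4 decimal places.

0.5330

Let h(s) be the probability of absorption at B starting from transient state s. Then h(B) = 1 and h(A) = 0. By first-step analysis:
h(D) = 0.1·h(D) + 0.22·1 + 0.22·0 + 0.22·h(C) + 0.24·h(F)
h(C) = 0.24·h(D) + 0.19·1 + 0.22·0 + 0.17·h(C) + 0.18·h(F)
h(F) = 0.22·h(D) + 0.22·1 + 0.17·0 + 0.15·h(C) + 0.24·h(F)
Solving: h(D) = 0.5066, h(C) = 0.4910, h(F) = 0.5330.
Starting from F, the probability is 0.5330.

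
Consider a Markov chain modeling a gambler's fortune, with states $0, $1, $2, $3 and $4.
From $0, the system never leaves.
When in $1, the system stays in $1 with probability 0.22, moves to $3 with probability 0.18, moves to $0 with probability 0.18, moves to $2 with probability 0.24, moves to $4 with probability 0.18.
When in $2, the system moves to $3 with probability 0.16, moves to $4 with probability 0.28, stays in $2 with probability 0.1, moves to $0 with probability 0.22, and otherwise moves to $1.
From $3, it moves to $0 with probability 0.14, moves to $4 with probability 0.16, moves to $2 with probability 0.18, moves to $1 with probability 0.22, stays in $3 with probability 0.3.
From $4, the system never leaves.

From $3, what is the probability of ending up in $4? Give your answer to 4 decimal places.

Let h(s) be the probability of absorption at $4 starting from transient state s. Then h($4) = 1 and h($0) = 0. By first-step analysis:
h($1) = 0.18·0 + 0.22·h($1) + 0.24·h($2) + 0.18·h($3) + 0.18·1
h($2) = 0.22·0 + 0.24·h($1) + 0.1·h($2) + 0.16·h($3) + 0.28·1
h($3) = 0.14·0 + 0.22·h($1) + 0.18·h($2) + 0.3·h($3) + 0.16·1
Solving: h($1) = 0.5213, h($2) = 0.5448, h($3) = 0.5325.
Starting from $3, the probability is 0.5325.

0.5325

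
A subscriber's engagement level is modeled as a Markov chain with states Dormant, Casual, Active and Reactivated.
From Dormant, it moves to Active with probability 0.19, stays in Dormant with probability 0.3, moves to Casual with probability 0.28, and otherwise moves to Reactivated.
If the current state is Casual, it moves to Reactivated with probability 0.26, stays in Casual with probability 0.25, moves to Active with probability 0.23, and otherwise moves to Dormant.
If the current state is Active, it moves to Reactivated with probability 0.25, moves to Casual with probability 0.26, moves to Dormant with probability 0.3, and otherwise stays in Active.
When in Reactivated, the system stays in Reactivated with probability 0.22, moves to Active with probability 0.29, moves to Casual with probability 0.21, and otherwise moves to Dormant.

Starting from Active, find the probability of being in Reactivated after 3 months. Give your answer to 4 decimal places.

0.2396

Propagate the distribution vector 3 months from Active.
After 0 months: (0.0000, 0.0000, 1.0000, 0.0000)
After 1 month: (0.3000, 0.2600, 0.1900, 0.2500)
After 2 months: (0.2846, 0.2509, 0.2254, 0.2391)
After 3 months: (0.2852, 0.2512, 0.2239, 0.2396)
P(in Reactivated after 3 months) = 0.2396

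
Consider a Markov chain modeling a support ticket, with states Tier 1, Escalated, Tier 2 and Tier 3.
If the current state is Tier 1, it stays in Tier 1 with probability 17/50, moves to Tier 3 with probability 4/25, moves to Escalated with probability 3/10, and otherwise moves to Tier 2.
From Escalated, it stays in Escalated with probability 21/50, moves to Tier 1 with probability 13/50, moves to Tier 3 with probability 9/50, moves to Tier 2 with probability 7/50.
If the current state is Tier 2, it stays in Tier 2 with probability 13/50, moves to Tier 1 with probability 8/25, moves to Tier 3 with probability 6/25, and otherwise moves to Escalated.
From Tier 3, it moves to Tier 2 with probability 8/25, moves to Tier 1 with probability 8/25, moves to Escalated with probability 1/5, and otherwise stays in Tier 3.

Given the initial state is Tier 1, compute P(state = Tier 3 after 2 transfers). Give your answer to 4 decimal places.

0.1820

Propagate the distribution vector 2 transfers from Tier 1.
After 0 transfers: (1.0000, 0.0000, 0.0000, 0.0000)
After 1 transfer: (0.3400, 0.3000, 0.2000, 0.1600)
After 2 transfers: (0.3088, 0.2960, 0.2132, 0.1820)
P(in Tier 3 after 2 transfers) = 0.1820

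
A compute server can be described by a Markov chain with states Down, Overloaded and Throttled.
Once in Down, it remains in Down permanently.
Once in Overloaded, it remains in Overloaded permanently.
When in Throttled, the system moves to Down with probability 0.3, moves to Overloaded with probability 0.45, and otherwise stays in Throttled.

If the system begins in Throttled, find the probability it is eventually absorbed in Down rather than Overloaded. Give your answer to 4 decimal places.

Let h(s) be the probability of absorption at Down starting from transient state s. Then h(Down) = 1 and h(Overloaded) = 0. By first-step analysis:
h(Throttled) = 0.3·1 + 0.45·0 + 0.25·h(Throttled)
Solving: h(Throttled) = 0.4000.
Starting from Throttled, the probability is 0.4000.

0.4000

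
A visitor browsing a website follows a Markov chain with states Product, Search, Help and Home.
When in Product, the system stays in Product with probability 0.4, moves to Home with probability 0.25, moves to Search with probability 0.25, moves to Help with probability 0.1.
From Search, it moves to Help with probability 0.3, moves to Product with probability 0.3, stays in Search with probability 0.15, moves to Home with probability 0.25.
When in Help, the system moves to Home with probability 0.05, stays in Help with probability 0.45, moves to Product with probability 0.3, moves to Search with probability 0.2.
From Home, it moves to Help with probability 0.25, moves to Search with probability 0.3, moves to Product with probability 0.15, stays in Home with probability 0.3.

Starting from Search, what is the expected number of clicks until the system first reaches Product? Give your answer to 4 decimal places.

3.6857

Let t(s) be the expected number of clicks to first reach Product from state s, with t(Product) = 0. Conditioning on the first click:
t(Search) = 1 + 0.15·t(Search) + 0.3·t(Help) + 0.25·t(Home)
t(Help) = 1 + 0.2·t(Search) + 0.45·t(Help) + 0.05·t(Home)
t(Home) = 1 + 0.3·t(Search) + 0.25·t(Help) + 0.3·t(Home)
Solving: t(Search) = 3.6857, t(Help) = 3.5471, t(Home) = 4.2750.
Expected clicks from Search to Product: 3.6857.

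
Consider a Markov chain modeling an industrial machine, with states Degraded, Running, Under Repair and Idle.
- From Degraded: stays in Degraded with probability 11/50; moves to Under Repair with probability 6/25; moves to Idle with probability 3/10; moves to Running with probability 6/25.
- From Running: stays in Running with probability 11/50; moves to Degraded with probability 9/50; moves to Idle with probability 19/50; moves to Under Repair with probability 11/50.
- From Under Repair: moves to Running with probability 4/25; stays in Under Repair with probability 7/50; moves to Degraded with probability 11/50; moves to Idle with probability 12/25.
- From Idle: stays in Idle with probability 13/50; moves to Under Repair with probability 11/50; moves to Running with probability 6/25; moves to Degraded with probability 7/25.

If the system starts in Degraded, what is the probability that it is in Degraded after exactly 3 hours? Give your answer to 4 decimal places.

Propagate the distribution vector 3 hours from Degraded.
After 0 hours: (1.0000, 0.0000, 0.0000, 0.0000)
After 1 hour: (0.2200, 0.2400, 0.2400, 0.3000)
After 2 hours: (0.2284, 0.2160, 0.2052, 0.3504)
After 3 hours: (0.2324, 0.2193, 0.2082, 0.3402)
P(in Degraded after 3 hours) = 0.2324

0.2324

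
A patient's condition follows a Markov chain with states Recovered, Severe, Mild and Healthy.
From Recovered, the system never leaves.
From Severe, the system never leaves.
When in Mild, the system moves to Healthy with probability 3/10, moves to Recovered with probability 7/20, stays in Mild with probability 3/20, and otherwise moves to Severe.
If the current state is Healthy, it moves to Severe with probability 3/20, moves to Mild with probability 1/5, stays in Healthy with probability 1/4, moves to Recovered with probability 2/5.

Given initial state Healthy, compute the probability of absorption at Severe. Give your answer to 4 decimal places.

Let h(s) be the probability of absorption at Severe starting from transient state s. Then h(Severe) = 1 and h(Recovered) = 0. By first-step analysis:
h(Mild) = 0.35·0 + 0.2·1 + 0.15·h(Mild) + 0.3·h(Healthy)
h(Healthy) = 0.4·0 + 0.15·1 + 0.2·h(Mild) + 0.25·h(Healthy)
Solving: h(Mild) = 0.3377, h(Healthy) = 0.2900.
Starting from Healthy, the probability is 0.2900.

0.2900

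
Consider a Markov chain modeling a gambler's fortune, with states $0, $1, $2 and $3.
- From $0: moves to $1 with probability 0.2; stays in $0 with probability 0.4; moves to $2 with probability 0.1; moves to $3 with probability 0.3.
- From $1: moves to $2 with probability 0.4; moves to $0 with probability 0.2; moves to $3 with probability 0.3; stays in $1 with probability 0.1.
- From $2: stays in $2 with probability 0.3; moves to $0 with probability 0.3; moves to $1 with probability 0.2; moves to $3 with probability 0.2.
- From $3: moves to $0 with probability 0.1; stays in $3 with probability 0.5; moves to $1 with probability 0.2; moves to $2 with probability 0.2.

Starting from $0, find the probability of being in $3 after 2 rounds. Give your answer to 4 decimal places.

0.3500

Propagate the distribution vector 2 rounds from $0.
After 0 rounds: (1.0000, 0.0000, 0.0000, 0.0000)
After 1 round: (0.4000, 0.2000, 0.1000, 0.3000)
After 2 rounds: (0.2600, 0.1800, 0.2100, 0.3500)
P(in $3 after 2 rounds) = 0.3500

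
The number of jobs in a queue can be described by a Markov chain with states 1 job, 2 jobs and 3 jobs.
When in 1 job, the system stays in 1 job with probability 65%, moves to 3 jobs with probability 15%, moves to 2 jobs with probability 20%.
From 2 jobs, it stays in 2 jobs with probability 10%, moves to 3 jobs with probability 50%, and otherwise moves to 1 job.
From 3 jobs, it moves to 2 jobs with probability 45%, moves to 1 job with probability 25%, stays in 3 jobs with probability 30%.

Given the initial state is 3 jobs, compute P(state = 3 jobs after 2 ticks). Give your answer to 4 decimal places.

Sum over the intermediate state after 1 tick:
P = P(3 jobs→1 job)·P(1 job→3 jobs) + P(3 jobs→2 jobs)·P(2 jobs→3 jobs) + P(3 jobs→3 jobs)·P(3 jobs→3 jobs)
  = 0.25×0.15 + 0.45×0.5 + 0.3×0.3
  = 0.0375 + 0.2250 + 0.0900 = 0.3525

0.3525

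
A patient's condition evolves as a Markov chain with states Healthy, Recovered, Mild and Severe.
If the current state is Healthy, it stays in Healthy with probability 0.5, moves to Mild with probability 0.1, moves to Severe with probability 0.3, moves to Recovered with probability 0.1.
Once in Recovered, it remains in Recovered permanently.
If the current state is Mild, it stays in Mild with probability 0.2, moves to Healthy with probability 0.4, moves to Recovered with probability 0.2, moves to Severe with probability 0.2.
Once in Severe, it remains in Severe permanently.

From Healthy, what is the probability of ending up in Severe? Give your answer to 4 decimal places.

0.7222

Let h(s) be the probability of absorption at Severe starting from transient state s. Then h(Severe) = 1 and h(Recovered) = 0. By first-step analysis:
h(Healthy) = 0.5·h(Healthy) + 0.1·0 + 0.1·h(Mild) + 0.3·1
h(Mild) = 0.4·h(Healthy) + 0.2·0 + 0.2·h(Mild) + 0.2·1
Solving: h(Healthy) = 0.7222, h(Mild) = 0.6111.
Starting from Healthy, the probability is 0.7222.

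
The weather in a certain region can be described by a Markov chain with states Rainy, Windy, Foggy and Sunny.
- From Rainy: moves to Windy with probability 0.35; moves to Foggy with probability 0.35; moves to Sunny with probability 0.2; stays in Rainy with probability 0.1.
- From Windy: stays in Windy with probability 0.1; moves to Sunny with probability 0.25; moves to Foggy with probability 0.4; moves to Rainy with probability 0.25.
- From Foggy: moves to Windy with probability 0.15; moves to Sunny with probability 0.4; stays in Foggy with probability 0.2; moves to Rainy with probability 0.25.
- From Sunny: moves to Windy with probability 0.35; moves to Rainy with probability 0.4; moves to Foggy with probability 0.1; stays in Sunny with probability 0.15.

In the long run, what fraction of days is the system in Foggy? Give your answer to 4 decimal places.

Let the stationary distribution be π with π = πP and π_1 + π_2 + π_3 + π_4 = 1.
π_1 = 0.1·π_1 + 0.25·π_2 + 0.25·π_3 + 0.4·π_4
π_2 = 0.35·π_1 + 0.1·π_2 + 0.15·π_3 + 0.35·π_4
π_3 = 0.35·π_1 + 0.4·π_2 + 0.2·π_3 + 0.1·π_4
Solving with the normalization constraint gives π = (0.2502, 0.2384, 0.2601, 0.2514).
So the stationary probability of Foggy is 0.2601.

0.2601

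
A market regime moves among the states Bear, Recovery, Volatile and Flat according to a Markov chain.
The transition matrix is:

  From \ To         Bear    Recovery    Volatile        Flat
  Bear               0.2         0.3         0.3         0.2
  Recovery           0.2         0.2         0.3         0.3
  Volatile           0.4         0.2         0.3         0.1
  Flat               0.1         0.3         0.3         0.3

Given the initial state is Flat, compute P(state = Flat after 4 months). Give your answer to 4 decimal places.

Propagate the distribution vector 4 months from Flat.
After 0 months: (0.0000, 0.0000, 0.0000, 1.0000)
After 1 month: (0.1000, 0.3000, 0.3000, 0.3000)
After 2 months: (0.2300, 0.2400, 0.3000, 0.2300)
After 3 months: (0.2370, 0.2460, 0.3000, 0.2170)
After 4 months: (0.2383, 0.2454, 0.3000, 0.2163)
P(in Flat after 4 months) = 0.2163

0.2163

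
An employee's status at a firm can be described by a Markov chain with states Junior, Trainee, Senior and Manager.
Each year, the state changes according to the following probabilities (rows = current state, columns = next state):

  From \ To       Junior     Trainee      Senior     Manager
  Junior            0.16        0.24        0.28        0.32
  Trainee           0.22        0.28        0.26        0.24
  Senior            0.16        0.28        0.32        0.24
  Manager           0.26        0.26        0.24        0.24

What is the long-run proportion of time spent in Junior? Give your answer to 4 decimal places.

Let the stationary distribution be π with π = πP and π_1 + π_2 + π_3 + π_4 = 1.
π_1 = 0.16·π_1 + 0.22·π_2 + 0.16·π_3 + 0.26·π_4
π_2 = 0.24·π_1 + 0.28·π_2 + 0.28·π_3 + 0.26·π_4
π_3 = 0.28·π_1 + 0.26·π_2 + 0.32·π_3 + 0.24·π_4
Solving with the normalization constraint gives π = (0.2016, 0.2668, 0.2754, 0.2561).
So the stationary probability of Junior is 0.2016.

0.2016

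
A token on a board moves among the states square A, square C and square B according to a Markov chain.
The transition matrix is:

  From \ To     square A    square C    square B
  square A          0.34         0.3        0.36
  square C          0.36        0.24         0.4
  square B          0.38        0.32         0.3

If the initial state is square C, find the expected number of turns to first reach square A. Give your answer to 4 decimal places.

Let t(s) be the expected number of turns to first reach square A from state s, with t(square A) = 0. Conditioning on the first turn:
t(square C) = 1 + 0.24·t(square C) + 0.4·t(square B)
t(square B) = 1 + 0.32·t(square C) + 0.3·t(square B)
Solving: t(square C) = 2.7228, t(square B) = 2.6733.
Expected turns from square C to square A: 2.7228.

2.7228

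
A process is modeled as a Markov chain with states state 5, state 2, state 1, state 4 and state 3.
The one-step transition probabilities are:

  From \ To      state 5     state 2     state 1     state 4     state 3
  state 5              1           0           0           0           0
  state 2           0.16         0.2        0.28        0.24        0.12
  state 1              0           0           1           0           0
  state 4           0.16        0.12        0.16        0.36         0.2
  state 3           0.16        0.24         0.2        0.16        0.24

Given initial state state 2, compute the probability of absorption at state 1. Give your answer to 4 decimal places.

0.5962

Let h(s) be the probability of absorption at state 1 starting from transient state s. Then h(state 1) = 1 and h(state 5) = 0. By first-step analysis:
h(state 2) = 0.16·0 + 0.2·h(state 2) + 0.28·1 + 0.24·h(state 4) + 0.12·h(state 3)
h(state 4) = 0.16·0 + 0.12·h(state 2) + 0.16·1 + 0.36·h(state 4) + 0.2·h(state 3)
h(state 3) = 0.16·0 + 0.24·h(state 2) + 0.2·1 + 0.16·h(state 4) + 0.24·h(state 3)
Solving: h(state 2) = 0.5962, h(state 4) = 0.5383, h(state 3) = 0.5647.
Starting from state 2, the probability is 0.5962.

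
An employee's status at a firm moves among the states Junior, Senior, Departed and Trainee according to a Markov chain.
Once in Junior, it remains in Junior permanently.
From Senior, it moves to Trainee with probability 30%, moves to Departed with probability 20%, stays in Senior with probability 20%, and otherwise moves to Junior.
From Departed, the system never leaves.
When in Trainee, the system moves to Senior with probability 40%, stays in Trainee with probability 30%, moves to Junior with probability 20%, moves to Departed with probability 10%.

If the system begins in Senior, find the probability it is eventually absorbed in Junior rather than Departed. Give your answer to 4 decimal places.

0.6136

Let h(s) be the probability of absorption at Junior starting from transient state s. Then h(Junior) = 1 and h(Departed) = 0. By first-step analysis:
h(Senior) = 0.3·1 + 0.2·h(Senior) + 0.2·0 + 0.3·h(Trainee)
h(Trainee) = 0.2·1 + 0.4·h(Senior) + 0.1·0 + 0.3·h(Trainee)
Solving: h(Senior) = 0.6136, h(Trainee) = 0.6364.
Starting from Senior, the probability is 0.6136.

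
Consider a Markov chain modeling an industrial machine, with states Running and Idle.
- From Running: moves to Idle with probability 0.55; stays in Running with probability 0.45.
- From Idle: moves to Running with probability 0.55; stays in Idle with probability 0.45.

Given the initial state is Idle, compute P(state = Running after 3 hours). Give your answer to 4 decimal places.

Propagate the distribution vector 3 hours from Idle.
After 0 hours: (0.0000, 1.0000)
After 1 hour: (0.5500, 0.4500)
After 2 hours: (0.4950, 0.5050)
After 3 hours: (0.5005, 0.4995)
P(in Running after 3 hours) = 0.5005

0.5005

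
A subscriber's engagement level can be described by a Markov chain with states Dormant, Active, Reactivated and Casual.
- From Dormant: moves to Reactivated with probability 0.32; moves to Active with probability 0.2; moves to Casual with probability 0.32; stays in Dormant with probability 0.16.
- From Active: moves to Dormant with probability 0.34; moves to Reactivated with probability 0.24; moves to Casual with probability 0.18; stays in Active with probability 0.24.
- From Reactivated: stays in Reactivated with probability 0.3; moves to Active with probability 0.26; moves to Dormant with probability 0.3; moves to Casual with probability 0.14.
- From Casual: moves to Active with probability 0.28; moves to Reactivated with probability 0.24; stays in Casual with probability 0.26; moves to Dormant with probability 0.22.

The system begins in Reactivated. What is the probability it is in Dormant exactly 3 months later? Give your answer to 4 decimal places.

Propagate the distribution vector 3 months from Reactivated.
After 0 months: (0.0000, 0.0000, 1.0000, 0.0000)
After 1 month: (0.3000, 0.2600, 0.3000, 0.1400)
After 2 months: (0.2572, 0.2396, 0.2820, 0.2212)
After 3 months: (0.2559, 0.2442, 0.2775, 0.2224)
P(in Dormant after 3 months) = 0.2559

0.2559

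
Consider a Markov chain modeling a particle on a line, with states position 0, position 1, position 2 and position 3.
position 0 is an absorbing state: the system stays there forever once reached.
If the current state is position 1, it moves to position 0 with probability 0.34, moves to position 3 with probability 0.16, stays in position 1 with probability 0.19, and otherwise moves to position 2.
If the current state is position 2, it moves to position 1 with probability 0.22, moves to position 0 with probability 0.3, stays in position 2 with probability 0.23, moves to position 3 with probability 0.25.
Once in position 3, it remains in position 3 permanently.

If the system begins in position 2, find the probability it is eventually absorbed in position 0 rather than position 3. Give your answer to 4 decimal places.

Let h(s) be the probability of absorption at position 0 starting from transient state s. Then h(position 0) = 1 and h(position 3) = 0. By first-step analysis:
h(position 1) = 0.34·1 + 0.19·h(position 1) + 0.31·h(position 2) + 0.16·0
h(position 2) = 0.3·1 + 0.22·h(position 1) + 0.23·h(position 2) + 0.25·0
Solving: h(position 1) = 0.6387, h(position 2) = 0.5721.
Starting from position 2, the probability is 0.5721.

0.5721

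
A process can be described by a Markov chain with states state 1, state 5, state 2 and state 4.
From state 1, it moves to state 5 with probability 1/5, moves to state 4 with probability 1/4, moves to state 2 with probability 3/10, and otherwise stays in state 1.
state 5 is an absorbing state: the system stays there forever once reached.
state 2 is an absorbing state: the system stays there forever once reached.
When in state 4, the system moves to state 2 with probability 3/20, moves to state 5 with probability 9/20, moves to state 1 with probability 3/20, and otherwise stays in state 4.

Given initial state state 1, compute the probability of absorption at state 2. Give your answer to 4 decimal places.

0.5000

Let h(s) be the probability of absorption at state 2 starting from transient state s. Then h(state 2) = 1 and h(state 5) = 0. By first-step analysis:
h(state 1) = 0.25·h(state 1) + 0.2·0 + 0.3·1 + 0.25·h(state 4)
h(state 4) = 0.15·h(state 1) + 0.45·0 + 0.15·1 + 0.25·h(state 4)
Solving: h(state 1) = 0.5000, h(state 4) = 0.3000.
Starting from state 1, the probability is 0.5000.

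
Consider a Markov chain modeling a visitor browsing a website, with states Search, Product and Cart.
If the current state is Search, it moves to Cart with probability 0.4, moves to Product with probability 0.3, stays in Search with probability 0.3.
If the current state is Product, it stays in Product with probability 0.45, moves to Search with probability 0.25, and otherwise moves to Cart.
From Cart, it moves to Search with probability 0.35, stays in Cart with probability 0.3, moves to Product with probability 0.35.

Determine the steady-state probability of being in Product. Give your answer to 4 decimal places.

Let the stationary distribution be π with π = πP and π_1 + π_2 + π_3 = 1.
π_1 = 0.3·π_1 + 0.25·π_2 + 0.35·π_3
π_2 = 0.3·π_1 + 0.45·π_2 + 0.35·π_3
Solving with the normalization constraint gives π = (0.2979, 0.3723, 0.3298).
So the stationary probability of Product is 0.3723.

0.3723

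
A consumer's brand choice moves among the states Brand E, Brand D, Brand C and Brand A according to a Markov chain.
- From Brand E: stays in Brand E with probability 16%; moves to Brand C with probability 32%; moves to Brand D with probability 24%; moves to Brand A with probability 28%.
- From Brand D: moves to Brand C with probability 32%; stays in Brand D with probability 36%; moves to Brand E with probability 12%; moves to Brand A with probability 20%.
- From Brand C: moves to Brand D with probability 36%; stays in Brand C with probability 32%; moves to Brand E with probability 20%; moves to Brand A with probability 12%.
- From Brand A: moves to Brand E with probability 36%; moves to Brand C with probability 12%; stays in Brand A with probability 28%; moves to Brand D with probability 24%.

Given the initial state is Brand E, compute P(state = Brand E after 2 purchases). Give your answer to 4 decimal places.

0.2192

Propagate the distribution vector 2 purchases from Brand E.
After 0 purchases: (1.0000, 0.0000, 0.0000, 0.0000)
After 1 purchase: (0.1600, 0.2400, 0.3200, 0.2800)
After 2 purchases: (0.2192, 0.3072, 0.2640, 0.2096)
P(in Brand E after 2 purchases) = 0.2192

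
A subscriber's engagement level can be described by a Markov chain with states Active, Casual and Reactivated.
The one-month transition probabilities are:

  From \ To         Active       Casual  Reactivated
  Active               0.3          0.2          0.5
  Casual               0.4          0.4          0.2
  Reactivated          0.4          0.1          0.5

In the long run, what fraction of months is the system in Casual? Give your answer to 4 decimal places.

0.1948

Let the stationary distribution be π with π = πP and π_1 + π_2 + π_3 = 1.
π_1 = 0.3·π_1 + 0.4·π_2 + 0.4·π_3
π_2 = 0.2·π_1 + 0.4·π_2 + 0.1·π_3
Solving with the normalization constraint gives π = (0.3636, 0.1948, 0.4416).
So the stationary probability of Casual is 0.1948.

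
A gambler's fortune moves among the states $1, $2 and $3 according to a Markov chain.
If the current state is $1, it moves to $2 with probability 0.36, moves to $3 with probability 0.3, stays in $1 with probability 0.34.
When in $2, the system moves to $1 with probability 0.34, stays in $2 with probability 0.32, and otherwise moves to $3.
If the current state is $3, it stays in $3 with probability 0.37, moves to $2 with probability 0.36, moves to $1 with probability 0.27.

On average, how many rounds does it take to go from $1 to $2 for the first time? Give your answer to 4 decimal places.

Let t(s) be the expected number of rounds to first reach $2 from state s, with t($2) = 0. Conditioning on the first round:
t($1) = 1 + 0.34·t($1) + 0.3·t($3)
t($3) = 1 + 0.27·t($1) + 0.37·t($3)
Solving: t($1) = 2.7778, t($3) = 2.7778.
Expected rounds from $1 to $2: 2.7778.

2.7778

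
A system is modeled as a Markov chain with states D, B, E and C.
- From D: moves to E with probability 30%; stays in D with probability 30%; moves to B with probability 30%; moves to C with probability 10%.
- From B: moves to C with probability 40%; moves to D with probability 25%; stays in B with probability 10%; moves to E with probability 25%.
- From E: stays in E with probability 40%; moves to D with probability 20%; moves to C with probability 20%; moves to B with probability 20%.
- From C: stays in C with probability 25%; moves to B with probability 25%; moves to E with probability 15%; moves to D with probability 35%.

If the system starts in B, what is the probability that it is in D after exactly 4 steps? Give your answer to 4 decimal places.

0.2724

Propagate the distribution vector 4 steps from B.
After 0 steps: (0.0000, 1.0000, 0.0000, 0.0000)
After 1 step: (0.2500, 0.1000, 0.2500, 0.4000)
After 2 steps: (0.2900, 0.2350, 0.2600, 0.2150)
After 3 steps: (0.2730, 0.2163, 0.2820, 0.2288)
After 4 steps: (0.2724, 0.2171, 0.2831, 0.2274)
P(in D after 4 steps) = 0.2724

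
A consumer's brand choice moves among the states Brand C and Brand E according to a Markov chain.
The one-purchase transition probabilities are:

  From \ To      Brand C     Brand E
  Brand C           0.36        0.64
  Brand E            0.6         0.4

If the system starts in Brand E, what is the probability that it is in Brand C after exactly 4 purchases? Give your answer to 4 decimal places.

Propagate the distribution vector 4 purchases from Brand E.
After 0 purchases: (0.0000, 1.0000)
After 1 purchase: (0.6000, 0.4000)
After 2 purchases: (0.4560, 0.5440)
After 3 purchases: (0.4906, 0.5094)
After 4 purchases: (0.4823, 0.5177)
P(in Brand C after 4 purchases) = 0.4823

0.4823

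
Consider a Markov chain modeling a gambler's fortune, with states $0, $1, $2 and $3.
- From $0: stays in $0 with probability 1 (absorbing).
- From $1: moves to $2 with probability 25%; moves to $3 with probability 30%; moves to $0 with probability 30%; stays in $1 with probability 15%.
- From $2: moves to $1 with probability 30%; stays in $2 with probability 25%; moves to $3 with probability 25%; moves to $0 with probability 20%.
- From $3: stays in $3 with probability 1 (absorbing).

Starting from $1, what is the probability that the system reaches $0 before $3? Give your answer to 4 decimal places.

Let h(s) be the probability of absorption at $0 starting from transient state s. Then h($0) = 1 and h($3) = 0. By first-step analysis:
h($1) = 0.3·1 + 0.15·h($1) + 0.25·h($2) + 0.3·0
h($2) = 0.2·1 + 0.3·h($1) + 0.25·h($2) + 0.25·0
Solving: h($1) = 0.4889, h($2) = 0.4622.
Starting from $1, the probability is 0.4889.

0.4889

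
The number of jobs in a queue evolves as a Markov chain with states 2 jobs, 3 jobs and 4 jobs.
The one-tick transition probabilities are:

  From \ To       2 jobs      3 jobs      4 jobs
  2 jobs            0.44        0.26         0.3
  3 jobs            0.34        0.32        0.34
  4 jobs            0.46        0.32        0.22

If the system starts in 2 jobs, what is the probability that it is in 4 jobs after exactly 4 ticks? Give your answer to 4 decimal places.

Propagate the distribution vector 4 ticks from 2 jobs.
After 0 ticks: (1.0000, 0.0000, 0.0000)
After 1 tick: (0.4400, 0.2600, 0.3000)
After 2 ticks: (0.4200, 0.2936, 0.2864)
After 3 ticks: (0.4164, 0.2948, 0.2888)
After 4 ticks: (0.4163, 0.2950, 0.2887)
P(in 4 jobs after 4 ticks) = 0.2887

0.2887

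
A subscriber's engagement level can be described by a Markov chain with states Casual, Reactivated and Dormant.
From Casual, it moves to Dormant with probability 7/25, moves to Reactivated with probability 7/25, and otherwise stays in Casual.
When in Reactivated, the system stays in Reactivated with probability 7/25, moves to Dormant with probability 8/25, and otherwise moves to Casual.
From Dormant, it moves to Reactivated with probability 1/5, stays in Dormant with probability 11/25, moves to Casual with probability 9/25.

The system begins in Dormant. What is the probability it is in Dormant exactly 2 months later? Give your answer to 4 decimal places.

Sum over the intermediate state after 1 month:
P = P(Dormant→Casual)·P(Casual→Dormant) + P(Dormant→Reactivated)·P(Reactivated→Dormant) + P(Dormant→Dormant)·P(Dormant→Dormant)
  = 0.36×0.28 + 0.2×0.32 + 0.44×0.44
  = 0.1008 + 0.0640 + 0.1936 = 0.3584

0.3584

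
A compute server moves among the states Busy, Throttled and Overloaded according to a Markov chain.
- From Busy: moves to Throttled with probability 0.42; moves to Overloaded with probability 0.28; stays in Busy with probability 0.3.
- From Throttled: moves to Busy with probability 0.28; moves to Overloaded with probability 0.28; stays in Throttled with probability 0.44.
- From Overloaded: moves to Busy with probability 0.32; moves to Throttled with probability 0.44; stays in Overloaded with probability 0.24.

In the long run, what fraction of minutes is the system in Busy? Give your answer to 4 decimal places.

0.2967

Let the stationary distribution be π with π = πP and π_1 + π_2 + π_3 = 1.
π_1 = 0.3·π_1 + 0.28·π_2 + 0.32·π_3
π_2 = 0.42·π_1 + 0.44·π_2 + 0.44·π_3
Solving with the normalization constraint gives π = (0.2967, 0.4341, 0.2692).
So the stationary probability of Busy is 0.2967.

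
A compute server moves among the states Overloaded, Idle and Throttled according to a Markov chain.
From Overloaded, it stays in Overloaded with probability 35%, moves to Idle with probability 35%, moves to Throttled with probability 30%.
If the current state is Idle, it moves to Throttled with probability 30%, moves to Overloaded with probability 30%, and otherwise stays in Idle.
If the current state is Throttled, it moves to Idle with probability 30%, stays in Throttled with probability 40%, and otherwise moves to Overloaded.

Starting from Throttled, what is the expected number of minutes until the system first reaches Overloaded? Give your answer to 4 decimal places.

Let t(s) be the expected number of minutes to first reach Overloaded from state s, with t(Overloaded) = 0. Conditioning on the first minute:
t(Idle) = 1 + 0.4·t(Idle) + 0.3·t(Throttled)
t(Throttled) = 1 + 0.3·t(Idle) + 0.4·t(Throttled)
Solving: t(Idle) = 3.3333, t(Throttled) = 3.3333.
Expected minutes from Throttled to Overloaded: 3.3333.

3.3333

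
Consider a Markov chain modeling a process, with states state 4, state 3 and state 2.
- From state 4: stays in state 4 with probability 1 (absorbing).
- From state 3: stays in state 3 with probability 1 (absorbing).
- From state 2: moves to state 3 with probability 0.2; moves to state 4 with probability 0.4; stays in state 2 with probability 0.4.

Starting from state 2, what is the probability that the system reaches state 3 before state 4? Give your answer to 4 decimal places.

0.3333

Let h(s) be the probability of absorption at state 3 starting from transient state s. Then h(state 3) = 1 and h(state 4) = 0. By first-step analysis:
h(state 2) = 0.4·0 + 0.2·1 + 0.4·h(state 2)
Solving: h(state 2) = 0.3333.
Starting from state 2, the probability is 0.3333.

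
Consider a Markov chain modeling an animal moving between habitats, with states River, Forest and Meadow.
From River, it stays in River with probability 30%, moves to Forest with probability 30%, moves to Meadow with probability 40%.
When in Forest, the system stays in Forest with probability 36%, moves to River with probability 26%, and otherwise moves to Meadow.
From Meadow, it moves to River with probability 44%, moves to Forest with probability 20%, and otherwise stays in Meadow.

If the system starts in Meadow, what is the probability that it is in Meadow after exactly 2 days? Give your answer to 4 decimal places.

0.3816

Sum over the intermediate state after 1 day:
P = P(Meadow→River)·P(River→Meadow) + P(Meadow→Forest)·P(Forest→Meadow) + P(Meadow→Meadow)·P(Meadow→Meadow)
  = 0.44×0.4 + 0.2×0.38 + 0.36×0.36
  = 0.1760 + 0.0760 + 0.1296 = 0.3816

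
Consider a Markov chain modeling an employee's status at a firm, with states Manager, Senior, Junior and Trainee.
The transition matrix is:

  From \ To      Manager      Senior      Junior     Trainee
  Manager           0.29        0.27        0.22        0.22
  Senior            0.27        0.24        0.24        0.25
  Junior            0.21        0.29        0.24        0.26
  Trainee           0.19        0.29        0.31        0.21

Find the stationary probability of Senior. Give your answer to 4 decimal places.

Let the stationary distribution be π with π = πP and π_1 + π_2 + π_3 + π_4 = 1.
π_1 = 0.29·π_1 + 0.27·π_2 + 0.21·π_3 + 0.19·π_4
π_2 = 0.27·π_1 + 0.24·π_2 + 0.29·π_3 + 0.29·π_4
π_3 = 0.22·π_1 + 0.24·π_2 + 0.24·π_3 + 0.31·π_4
Solving with the normalization constraint gives π = (0.2408, 0.2716, 0.2517, 0.2359).
So the stationary probability of Senior is 0.2716.

0.2716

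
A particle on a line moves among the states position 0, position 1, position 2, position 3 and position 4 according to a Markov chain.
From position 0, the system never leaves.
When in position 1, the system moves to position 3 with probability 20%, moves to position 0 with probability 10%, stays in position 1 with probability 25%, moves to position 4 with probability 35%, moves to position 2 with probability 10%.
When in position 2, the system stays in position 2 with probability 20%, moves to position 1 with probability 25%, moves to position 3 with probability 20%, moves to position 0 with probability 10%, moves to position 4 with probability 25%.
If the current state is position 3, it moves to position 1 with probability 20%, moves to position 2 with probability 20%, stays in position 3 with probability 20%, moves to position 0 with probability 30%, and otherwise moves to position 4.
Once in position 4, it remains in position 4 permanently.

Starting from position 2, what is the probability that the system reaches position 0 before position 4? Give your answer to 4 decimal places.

0.3646

Let h(s) be the probability of absorption at position 0 starting from transient state s. Then h(position 0) = 1 and h(position 4) = 0. By first-step analysis:
h(position 1) = 0.1·1 + 0.25·h(position 1) + 0.1·h(position 2) + 0.2·h(position 3) + 0.35·0
h(position 2) = 0.1·1 + 0.25·h(position 1) + 0.2·h(position 2) + 0.2·h(position 3) + 0.25·0
h(position 3) = 0.3·1 + 0.2·h(position 1) + 0.2·h(position 2) + 0.2·h(position 3) + 0.1·0
Solving: h(position 1) = 0.3281, h(position 2) = 0.3646, h(position 3) = 0.5482.
Starting from position 2, the probability is 0.3646.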